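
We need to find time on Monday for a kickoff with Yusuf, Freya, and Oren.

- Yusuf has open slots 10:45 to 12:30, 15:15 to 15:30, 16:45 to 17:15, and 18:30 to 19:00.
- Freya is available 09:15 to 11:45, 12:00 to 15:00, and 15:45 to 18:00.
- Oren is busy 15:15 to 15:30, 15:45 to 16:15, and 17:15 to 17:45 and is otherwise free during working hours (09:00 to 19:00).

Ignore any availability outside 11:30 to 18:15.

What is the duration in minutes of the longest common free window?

Oren free within 09:00–19:00: 09:00–15:15, 15:30–15:45, 16:15–17:15, 17:45–19:00.
Yusuf ∩ Freya: 10:45–11:45, 12:00–12:30, 16:45–17:15.
Yusuf ∩ Freya ∩ Oren: 10:45–11:45, 12:00–12:30, 16:45–17:15.
Restricted to 11:30–18:15: 11:30–11:45, 12:00–12:30, 16:45–17:15.
Common window lengths: 15, 30, 30 min; longest is 30.

30 minutes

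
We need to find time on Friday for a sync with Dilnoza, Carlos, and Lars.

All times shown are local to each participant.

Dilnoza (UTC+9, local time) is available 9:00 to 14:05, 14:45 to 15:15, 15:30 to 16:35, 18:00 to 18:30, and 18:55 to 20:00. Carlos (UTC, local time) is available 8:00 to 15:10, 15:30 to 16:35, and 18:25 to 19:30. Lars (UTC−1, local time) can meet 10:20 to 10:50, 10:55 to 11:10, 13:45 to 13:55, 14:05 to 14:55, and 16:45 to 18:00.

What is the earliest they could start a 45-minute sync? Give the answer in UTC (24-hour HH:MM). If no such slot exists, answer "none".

Dilnoza → UTC: 00:00–05:05, 05:45–06:15, 06:30–07:35, 09:00–09:30, 09:55–11:00.
Carlos → UTC: 08:00–15:10, 15:30–16:35, 18:25–19:30.
Lars → UTC: 11:20–11:50, 11:55–12:10, 14:45–14:55, 15:05–15:55, 17:45–19:00.
Dilnoza ∩ Carlos: 09:00–09:30, 09:55–11:00.
Dilnoza ∩ Carlos ∩ Lars: (none).
Windows ≥ 45 min: (none).

none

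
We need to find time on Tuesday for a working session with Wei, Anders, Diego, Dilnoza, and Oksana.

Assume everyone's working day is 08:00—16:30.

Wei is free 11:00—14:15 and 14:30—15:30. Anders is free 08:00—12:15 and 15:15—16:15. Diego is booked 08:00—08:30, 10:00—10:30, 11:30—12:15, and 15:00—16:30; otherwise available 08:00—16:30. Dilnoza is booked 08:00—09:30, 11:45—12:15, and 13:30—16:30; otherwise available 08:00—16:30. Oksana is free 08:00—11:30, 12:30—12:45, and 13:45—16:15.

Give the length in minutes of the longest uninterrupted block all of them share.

Diego free within 08:00–16:30: 08:30–10:00, 10:30–11:30, 12:15–15:00.
Dilnoza free within 08:00–16:30: 09:30–11:45, 12:15–13:30.
Wei ∩ Anders: 11:00–12:15, 15:15–15:30.
Wei ∩ Anders ∩ Diego: 11:00–11:30.
Wei ∩ Anders ∩ Diego ∩ Dilnoza: 11:00–11:30.
Wei ∩ Anders ∩ Diego ∩ Dilnoza ∩ Oksana: 11:00–11:30.
Single common window of 30 minutes.

30 minutes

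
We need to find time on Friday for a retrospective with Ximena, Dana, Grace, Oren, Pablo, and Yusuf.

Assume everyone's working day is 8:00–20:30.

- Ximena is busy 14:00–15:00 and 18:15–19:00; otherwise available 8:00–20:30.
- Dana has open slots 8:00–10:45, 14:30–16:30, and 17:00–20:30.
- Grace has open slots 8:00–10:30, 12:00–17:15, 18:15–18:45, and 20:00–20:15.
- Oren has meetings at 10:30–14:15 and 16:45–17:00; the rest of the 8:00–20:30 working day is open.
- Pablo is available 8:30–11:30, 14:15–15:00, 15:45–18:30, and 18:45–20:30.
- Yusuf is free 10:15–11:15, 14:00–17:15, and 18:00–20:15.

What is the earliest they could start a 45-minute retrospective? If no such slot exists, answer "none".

15:45

Ximena free within 08:00–20:30: 08:00–14:00, 15:00–18:15, 19:00–20:30.
Oren free within 08:00–20:30: 08:00–10:30, 14:15–16:45, 17:00–20:30.
Ximena ∩ Dana: 08:00–10:45, 15:00–16:30, 17:00–18:15, 19:00–20:30.
Ximena ∩ Dana ∩ Grace: 08:00–10:30, 15:00–16:30, 17:00–17:15, 20:00–20:15.
Ximena ∩ Dana ∩ Grace ∩ Oren: 08:00–10:30, 15:00–16:30, 17:00–17:15, 20:00–20:15.
Ximena ∩ Dana ∩ Grace ∩ Oren ∩ Pablo: 08:30–10:30, 15:45–16:30, 17:00–17:15, 20:00–20:15.
Ximena ∩ Dana ∩ Grace ∩ Oren ∩ Pablo ∩ Yusuf: 10:15–10:30, 15:45–16:30, 17:00–17:15, 20:00–20:15.
Windows ≥ 45 min: 15:45–16:30.
Earliest such window starts at 15:45.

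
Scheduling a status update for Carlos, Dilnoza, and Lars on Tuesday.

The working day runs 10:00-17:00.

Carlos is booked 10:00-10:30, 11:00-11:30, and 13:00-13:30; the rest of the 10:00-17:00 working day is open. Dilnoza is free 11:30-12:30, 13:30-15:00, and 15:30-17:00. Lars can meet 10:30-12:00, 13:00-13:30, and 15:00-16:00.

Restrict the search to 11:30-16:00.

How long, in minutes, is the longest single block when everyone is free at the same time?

Carlos free within 10:00–17:00: 10:30–11:00, 11:30–13:00, 13:30–17:00.
Carlos ∩ Dilnoza: 11:30–12:30, 13:30–15:00, 15:30–17:00.
Carlos ∩ Dilnoza ∩ Lars: 11:30–12:00, 15:30–16:00.
Restricted to 11:30–16:00: 11:30–12:00, 15:30–16:00.
Common window lengths: 30, 30 min; longest is 30.

30 minutes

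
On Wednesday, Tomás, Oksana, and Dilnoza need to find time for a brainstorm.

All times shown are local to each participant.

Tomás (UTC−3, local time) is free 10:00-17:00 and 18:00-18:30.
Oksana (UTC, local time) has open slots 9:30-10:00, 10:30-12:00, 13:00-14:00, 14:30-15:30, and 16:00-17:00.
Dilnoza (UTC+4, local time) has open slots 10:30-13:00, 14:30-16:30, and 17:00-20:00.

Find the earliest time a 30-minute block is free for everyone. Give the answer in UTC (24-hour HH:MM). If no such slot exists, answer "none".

13:00

Tomás → UTC: 13:00–20:00, 21:00–21:30.
Oksana → UTC: 09:30–10:00, 10:30–12:00, 13:00–14:00, 14:30–15:30, 16:00–17:00.
Dilnoza → UTC: 06:30–09:00, 10:30–12:30, 13:00–16:00.
Tomás ∩ Oksana: 13:00–14:00, 14:30–15:30, 16:00–17:00.
Tomás ∩ Oksana ∩ Dilnoza: 13:00–14:00, 14:30–15:30.
Windows ≥ 30 min: 13:00–14:00, 14:30–15:30.
Earliest such window starts at 13:00.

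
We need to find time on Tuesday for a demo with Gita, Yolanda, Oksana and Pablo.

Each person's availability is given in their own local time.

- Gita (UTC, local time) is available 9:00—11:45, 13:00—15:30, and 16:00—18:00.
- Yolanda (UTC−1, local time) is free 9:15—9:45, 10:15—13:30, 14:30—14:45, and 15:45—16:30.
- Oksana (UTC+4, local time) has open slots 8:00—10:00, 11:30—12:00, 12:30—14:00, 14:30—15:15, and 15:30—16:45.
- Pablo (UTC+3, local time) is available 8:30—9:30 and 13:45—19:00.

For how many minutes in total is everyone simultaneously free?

15 minutes

Gita → UTC: 09:00–11:45, 13:00–15:30, 16:00–18:00.
Yolanda → UTC: 10:15–10:45, 11:15–14:30, 15:30–15:45, 16:45–17:30.
Oksana → UTC: 04:00–06:00, 07:30–08:00, 08:30–10:00, 10:30–11:15, 11:30–12:45.
Pablo → UTC: 05:30–06:30, 10:45–16:00.
Gita ∩ Yolanda: 10:15–10:45, 11:15–11:45, 13:00–14:30, 16:45–17:30.
Gita ∩ Yolanda ∩ Oksana: 10:30–10:45, 11:30–11:45.
Gita ∩ Yolanda ∩ Oksana ∩ Pablo: 11:30–11:45.
Total common minutes: 15.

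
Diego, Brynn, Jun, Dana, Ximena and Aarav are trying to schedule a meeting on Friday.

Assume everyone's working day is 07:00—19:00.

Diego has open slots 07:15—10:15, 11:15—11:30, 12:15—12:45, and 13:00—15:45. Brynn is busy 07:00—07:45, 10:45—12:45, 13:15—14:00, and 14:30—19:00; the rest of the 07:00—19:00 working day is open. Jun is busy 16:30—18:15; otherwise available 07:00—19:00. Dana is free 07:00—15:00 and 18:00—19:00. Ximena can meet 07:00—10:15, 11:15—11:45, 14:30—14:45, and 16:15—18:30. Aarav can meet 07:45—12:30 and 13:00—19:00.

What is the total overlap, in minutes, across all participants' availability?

Brynn free within 07:00–19:00: 07:45–10:45, 12:45–13:15, 14:00–14:30.
Jun free within 07:00–19:00: 07:00–16:30, 18:15–19:00.
Diego ∩ Brynn: 07:45–10:15, 13:00–13:15, 14:00–14:30.
Diego ∩ Brynn ∩ Jun: 07:45–10:15, 13:00–13:15, 14:00–14:30.
Diego ∩ Brynn ∩ Jun ∩ Dana: 07:45–10:15, 13:00–13:15, 14:00–14:30.
Diego ∩ Brynn ∩ Jun ∩ Dana ∩ Ximena: 07:45–10:15.
Diego ∩ Brynn ∩ Jun ∩ Dana ∩ Ximena ∩ Aarav: 07:45–10:15.
Total common minutes: 150.

150 minutes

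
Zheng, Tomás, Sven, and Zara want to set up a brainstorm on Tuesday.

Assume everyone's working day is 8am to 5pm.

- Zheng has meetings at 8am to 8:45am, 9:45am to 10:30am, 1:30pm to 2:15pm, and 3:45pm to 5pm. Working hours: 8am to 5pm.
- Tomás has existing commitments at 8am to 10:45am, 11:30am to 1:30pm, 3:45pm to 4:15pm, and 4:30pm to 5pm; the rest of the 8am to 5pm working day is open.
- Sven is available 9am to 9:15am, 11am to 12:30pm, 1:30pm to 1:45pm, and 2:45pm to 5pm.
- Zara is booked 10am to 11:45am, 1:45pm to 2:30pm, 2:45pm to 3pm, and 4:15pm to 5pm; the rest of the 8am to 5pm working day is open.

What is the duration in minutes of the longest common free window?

Zheng free within 08:00–17:00: 08:45–09:45, 10:30–13:30, 14:15–15:45.
Tomás free within 08:00–17:00: 10:45–11:30, 13:30–15:45, 16:15–16:30.
Zara free within 08:00–17:00: 08:00–10:00, 11:45–13:45, 14:30–14:45, 15:00–16:15.
Zheng ∩ Tomás: 10:45–11:30, 14:15–15:45.
Zheng ∩ Tomás ∩ Sven: 11:00–11:30, 14:45–15:45.
Zheng ∩ Tomás ∩ Sven ∩ Zara: 15:00–15:45.
Single common window of 45 minutes.

45 minutes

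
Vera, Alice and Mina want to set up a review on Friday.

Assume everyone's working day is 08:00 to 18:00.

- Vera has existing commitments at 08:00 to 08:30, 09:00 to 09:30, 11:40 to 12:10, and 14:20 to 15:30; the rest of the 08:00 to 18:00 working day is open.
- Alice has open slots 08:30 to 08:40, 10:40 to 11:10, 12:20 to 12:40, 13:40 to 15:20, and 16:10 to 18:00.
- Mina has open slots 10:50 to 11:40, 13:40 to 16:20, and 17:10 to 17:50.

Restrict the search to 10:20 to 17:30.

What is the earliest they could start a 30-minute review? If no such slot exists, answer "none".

Vera free within 08:00–18:00: 08:30–09:00, 09:30–11:40, 12:10–14:20, 15:30–18:00.
Vera ∩ Alice: 08:30–08:40, 10:40–11:10, 12:20–12:40, 13:40–14:20, 16:10–18:00.
Vera ∩ Alice ∩ Mina: 10:50–11:10, 13:40–14:20, 16:10–16:20, 17:10–17:50.
Restricted to 10:20–17:30: 10:50–11:10, 13:40–14:20, 16:10–16:20, 17:10–17:30.
Windows ≥ 30 min: 13:40–14:20.
Earliest such window starts at 13:40.

13:40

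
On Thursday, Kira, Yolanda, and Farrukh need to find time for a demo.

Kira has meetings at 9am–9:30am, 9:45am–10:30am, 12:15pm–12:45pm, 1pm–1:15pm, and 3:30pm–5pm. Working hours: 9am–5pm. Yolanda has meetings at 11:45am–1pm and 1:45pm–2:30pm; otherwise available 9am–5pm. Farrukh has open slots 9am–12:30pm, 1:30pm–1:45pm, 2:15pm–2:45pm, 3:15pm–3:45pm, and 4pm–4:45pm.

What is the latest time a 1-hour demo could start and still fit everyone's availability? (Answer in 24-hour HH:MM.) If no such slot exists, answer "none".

Kira free within 09:00–17:00: 09:30–09:45, 10:30–12:15, 12:45–13:00, 13:15–15:30.
Yolanda free within 09:00–17:00: 09:00–11:45, 13:00–13:45, 14:30–17:00.
Kira ∩ Yolanda: 09:30–09:45, 10:30–11:45, 13:15–13:45, 14:30–15:30.
Kira ∩ Yolanda ∩ Farrukh: 09:30–09:45, 10:30–11:45, 13:30–13:45, 14:30–14:45, 15:15–15:30.
Windows ≥ 60 min: 10:30–11:45.
Latest start in the last window 10:30–11:45 is 11:45 − 60 min = 10:45.

10:45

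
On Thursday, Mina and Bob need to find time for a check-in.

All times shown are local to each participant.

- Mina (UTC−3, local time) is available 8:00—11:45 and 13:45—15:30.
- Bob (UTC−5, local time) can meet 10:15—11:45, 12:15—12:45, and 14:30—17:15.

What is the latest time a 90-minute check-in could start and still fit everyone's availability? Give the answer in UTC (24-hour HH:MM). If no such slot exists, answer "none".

Mina → UTC: 11:00–14:45, 16:45–18:30.
Bob → UTC: 15:15–16:45, 17:15–17:45, 19:30–22:15.
Mina ∩ Bob: 17:15–17:45.
Windows ≥ 90 min: (none).

none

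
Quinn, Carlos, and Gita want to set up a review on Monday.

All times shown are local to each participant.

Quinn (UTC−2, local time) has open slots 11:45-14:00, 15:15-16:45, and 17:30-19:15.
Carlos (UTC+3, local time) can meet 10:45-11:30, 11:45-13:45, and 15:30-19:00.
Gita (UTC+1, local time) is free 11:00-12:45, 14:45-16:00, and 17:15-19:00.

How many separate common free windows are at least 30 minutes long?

1

Quinn → UTC: 13:45–16:00, 17:15–18:45, 19:30–21:15.
Carlos → UTC: 07:45–08:30, 08:45–10:45, 12:30–16:00.
Gita → UTC: 10:00–11:45, 13:45–15:00, 16:15–18:00.
Quinn ∩ Carlos: 13:45–16:00.
Quinn ∩ Carlos ∩ Gita: 13:45–15:00.
Windows ≥ 30 min: 13:45–15:00.
That's 1 window.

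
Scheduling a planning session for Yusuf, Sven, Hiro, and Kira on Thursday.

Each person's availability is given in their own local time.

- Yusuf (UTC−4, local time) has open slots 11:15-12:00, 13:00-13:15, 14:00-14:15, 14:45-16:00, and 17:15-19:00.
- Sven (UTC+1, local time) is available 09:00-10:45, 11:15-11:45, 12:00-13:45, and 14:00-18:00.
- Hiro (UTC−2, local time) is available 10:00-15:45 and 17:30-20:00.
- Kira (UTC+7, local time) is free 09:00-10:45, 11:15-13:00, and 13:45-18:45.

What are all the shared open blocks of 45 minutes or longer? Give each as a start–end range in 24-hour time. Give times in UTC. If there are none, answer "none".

none

Yusuf → UTC: 15:15–16:00, 17:00–17:15, 18:00–18:15, 18:45–20:00, 21:15–23:00.
Sven → UTC: 08:00–09:45, 10:15–10:45, 11:00–12:45, 13:00–17:00.
Hiro → UTC: 12:00–17:45, 19:30–22:00.
Kira → UTC: 02:00–03:45, 04:15–06:00, 06:45–11:45.
Yusuf ∩ Sven: 15:15–16:00.
Yusuf ∩ Sven ∩ Hiro: 15:15–16:00.
Yusuf ∩ Sven ∩ Hiro ∩ Kira: (none).
Windows ≥ 45 min: (none).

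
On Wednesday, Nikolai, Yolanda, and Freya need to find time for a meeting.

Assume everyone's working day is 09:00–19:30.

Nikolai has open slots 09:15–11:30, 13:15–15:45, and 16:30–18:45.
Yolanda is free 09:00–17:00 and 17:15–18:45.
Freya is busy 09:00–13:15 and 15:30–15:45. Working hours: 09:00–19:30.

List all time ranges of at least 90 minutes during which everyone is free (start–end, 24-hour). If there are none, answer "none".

13:15–15:30, 17:15–18:45

Freya free within 09:00–19:30: 13:15–15:30, 15:45–19:30.
Nikolai ∩ Yolanda: 09:15–11:30, 13:15–15:45, 16:30–17:00, 17:15–18:45.
Nikolai ∩ Yolanda ∩ Freya: 13:15–15:30, 16:30–17:00, 17:15–18:45.
Windows ≥ 90 min: 13:15–15:30, 17:15–18:45.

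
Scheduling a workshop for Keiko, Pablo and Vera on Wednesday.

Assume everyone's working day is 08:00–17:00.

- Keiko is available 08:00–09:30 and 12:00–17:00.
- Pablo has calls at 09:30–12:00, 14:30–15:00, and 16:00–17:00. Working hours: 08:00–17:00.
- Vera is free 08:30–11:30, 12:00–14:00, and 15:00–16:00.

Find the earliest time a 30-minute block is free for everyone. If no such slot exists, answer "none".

Pablo free within 08:00–17:00: 08:00–09:30, 12:00–14:30, 15:00–16:00.
Keiko ∩ Pablo: 08:00–09:30, 12:00–14:30, 15:00–16:00.
Keiko ∩ Pablo ∩ Vera: 08:30–09:30, 12:00–14:00, 15:00–16:00.
Windows ≥ 30 min: 08:30–09:30, 12:00–14:00, 15:00–16:00.
Earliest such window starts at 08:30.

08:30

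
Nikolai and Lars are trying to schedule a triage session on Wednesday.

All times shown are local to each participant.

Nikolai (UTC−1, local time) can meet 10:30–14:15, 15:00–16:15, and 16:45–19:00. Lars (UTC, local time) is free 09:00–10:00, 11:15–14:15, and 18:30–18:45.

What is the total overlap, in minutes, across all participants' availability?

180 minutes

Nikolai → UTC: 11:30–15:15, 16:00–17:15, 17:45–20:00.
Lars → UTC: 09:00–10:00, 11:15–14:15, 18:30–18:45.
Nikolai ∩ Lars: 11:30–14:15, 18:30–18:45.
Total common minutes: 165 + 15 = 180.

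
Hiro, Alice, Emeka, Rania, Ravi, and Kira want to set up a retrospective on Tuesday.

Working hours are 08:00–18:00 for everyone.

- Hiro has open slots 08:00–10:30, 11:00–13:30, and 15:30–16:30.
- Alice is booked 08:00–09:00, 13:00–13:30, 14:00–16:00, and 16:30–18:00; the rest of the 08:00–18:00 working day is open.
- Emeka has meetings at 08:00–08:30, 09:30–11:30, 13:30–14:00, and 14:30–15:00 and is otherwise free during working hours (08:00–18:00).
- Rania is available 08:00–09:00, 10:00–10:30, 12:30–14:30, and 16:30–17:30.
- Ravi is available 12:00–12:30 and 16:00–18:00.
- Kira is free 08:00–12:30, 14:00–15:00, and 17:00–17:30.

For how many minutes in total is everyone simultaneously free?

0 minutes

Alice free within 08:00–18:00: 09:00–13:00, 13:30–14:00, 16:00–16:30.
Emeka free within 08:00–18:00: 08:30–09:30, 11:30–13:30, 14:00–14:30, 15:00–18:00.
Hiro ∩ Alice: 09:00–10:30, 11:00–13:00, 16:00–16:30.
Hiro ∩ Alice ∩ Emeka: 09:00–09:30, 11:30–13:00, 16:00–16:30.
Hiro ∩ Alice ∩ Emeka ∩ Rania: 12:30–13:00.
Hiro ∩ Alice ∩ Emeka ∩ Rania ∩ Ravi: (none).
Hiro ∩ Alice ∩ Emeka ∩ Rania ∩ Ravi ∩ Kira: (none).
Total common minutes: 0.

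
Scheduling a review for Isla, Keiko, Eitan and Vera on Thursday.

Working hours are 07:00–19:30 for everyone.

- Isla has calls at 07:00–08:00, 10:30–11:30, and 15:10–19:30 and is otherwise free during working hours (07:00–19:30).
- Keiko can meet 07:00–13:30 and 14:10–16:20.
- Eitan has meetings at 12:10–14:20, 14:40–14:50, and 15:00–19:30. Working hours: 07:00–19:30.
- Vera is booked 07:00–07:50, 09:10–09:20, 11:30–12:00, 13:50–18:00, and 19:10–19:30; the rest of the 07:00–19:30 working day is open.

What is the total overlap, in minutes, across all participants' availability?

150 minutes

Isla free within 07:00–19:30: 08:00–10:30, 11:30–15:10.
Eitan free within 07:00–19:30: 07:00–12:10, 14:20–14:40, 14:50–15:00.
Vera free within 07:00–19:30: 07:50–09:10, 09:20–11:30, 12:00–13:50, 18:00–19:10.
Isla ∩ Keiko: 08:00–10:30, 11:30–13:30, 14:10–15:10.
Isla ∩ Keiko ∩ Eitan: 08:00–10:30, 11:30–12:10, 14:20–14:40, 14:50–15:00.
Isla ∩ Keiko ∩ Eitan ∩ Vera: 08:00–09:10, 09:20–10:30, 12:00–12:10.
Total common minutes: 70 + 70 + 10 = 150.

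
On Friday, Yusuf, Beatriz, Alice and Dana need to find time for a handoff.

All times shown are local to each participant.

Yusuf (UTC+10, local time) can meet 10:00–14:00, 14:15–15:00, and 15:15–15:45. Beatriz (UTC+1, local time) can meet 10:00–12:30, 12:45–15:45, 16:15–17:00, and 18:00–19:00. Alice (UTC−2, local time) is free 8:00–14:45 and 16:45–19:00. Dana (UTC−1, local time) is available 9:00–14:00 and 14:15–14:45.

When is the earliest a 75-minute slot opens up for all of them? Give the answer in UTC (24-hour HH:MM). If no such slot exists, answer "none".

Yusuf → UTC: 00:00–04:00, 04:15–05:00, 05:15–05:45.
Beatriz → UTC: 09:00–11:30, 11:45–14:45, 15:15–16:00, 17:00–18:00.
Alice → UTC: 10:00–16:45, 18:45–21:00.
Dana → UTC: 10:00–15:00, 15:15–15:45.
Yusuf ∩ Beatriz: (none).
Yusuf ∩ Beatriz ∩ Alice: (none).
Yusuf ∩ Beatriz ∩ Alice ∩ Dana: (none).
Windows ≥ 75 min: (none).

none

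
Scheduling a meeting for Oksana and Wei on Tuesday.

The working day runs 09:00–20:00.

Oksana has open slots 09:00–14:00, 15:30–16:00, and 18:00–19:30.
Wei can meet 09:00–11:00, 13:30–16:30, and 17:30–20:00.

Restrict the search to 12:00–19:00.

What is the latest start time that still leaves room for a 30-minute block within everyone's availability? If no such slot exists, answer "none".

18:30

Oksana ∩ Wei: 09:00–11:00, 13:30–14:00, 15:30–16:00, 18:00–19:30.
Restricted to 12:00–19:00: 13:30–14:00, 15:30–16:00, 18:00–19:00.
Windows ≥ 30 min: 13:30–14:00, 15:30–16:00, 18:00–19:00.
Latest start in the last window 18:00–19:00 is 19:00 − 30 min = 18:30.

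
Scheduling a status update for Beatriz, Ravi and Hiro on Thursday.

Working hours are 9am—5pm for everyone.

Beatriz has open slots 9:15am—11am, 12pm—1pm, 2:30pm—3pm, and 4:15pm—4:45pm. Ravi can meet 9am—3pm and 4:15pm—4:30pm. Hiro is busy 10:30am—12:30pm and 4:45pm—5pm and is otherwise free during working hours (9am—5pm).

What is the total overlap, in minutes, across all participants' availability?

Hiro free within 09:00–17:00: 09:00–10:30, 12:30–16:45.
Beatriz ∩ Ravi: 09:15–11:00, 12:00–13:00, 14:30–15:00, 16:15–16:30.
Beatriz ∩ Ravi ∩ Hiro: 09:15–10:30, 12:30–13:00, 14:30–15:00, 16:15–16:30.
Total common minutes: 75 + 30 + 30 + 15 = 150.

150 minutes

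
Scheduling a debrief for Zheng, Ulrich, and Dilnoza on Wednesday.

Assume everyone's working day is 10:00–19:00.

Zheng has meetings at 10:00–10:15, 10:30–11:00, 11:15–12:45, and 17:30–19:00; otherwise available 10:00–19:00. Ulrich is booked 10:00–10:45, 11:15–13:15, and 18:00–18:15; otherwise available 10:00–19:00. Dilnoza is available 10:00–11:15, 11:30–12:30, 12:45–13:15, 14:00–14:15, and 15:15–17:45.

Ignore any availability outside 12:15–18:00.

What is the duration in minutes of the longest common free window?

135 minutes

Zheng free within 10:00–19:00: 10:15–10:30, 11:00–11:15, 12:45–17:30.
Ulrich free within 10:00–19:00: 10:45–11:15, 13:15–18:00, 18:15–19:00.
Zheng ∩ Ulrich: 11:00–11:15, 13:15–17:30.
Zheng ∩ Ulrich ∩ Dilnoza: 11:00–11:15, 14:00–14:15, 15:15–17:30.
Restricted to 12:15–18:00: 14:00–14:15, 15:15–17:30.
Common window lengths: 15, 135 min; longest is 135.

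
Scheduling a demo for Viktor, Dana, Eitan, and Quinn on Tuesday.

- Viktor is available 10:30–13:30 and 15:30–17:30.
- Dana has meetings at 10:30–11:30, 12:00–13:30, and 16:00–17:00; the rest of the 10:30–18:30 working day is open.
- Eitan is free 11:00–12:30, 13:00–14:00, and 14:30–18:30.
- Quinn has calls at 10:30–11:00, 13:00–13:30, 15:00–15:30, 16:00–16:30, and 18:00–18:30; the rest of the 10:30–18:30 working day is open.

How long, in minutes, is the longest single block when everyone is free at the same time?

Dana free within 10:30–18:30: 11:30–12:00, 13:30–16:00, 17:00–18:30.
Quinn free within 10:30–18:30: 11:00–13:00, 13:30–15:00, 15:30–16:00, 16:30–18:00.
Viktor ∩ Dana: 11:30–12:00, 15:30–16:00, 17:00–17:30.
Viktor ∩ Dana ∩ Eitan: 11:30–12:00, 15:30–16:00, 17:00–17:30.
Viktor ∩ Dana ∩ Eitan ∩ Quinn: 11:30–12:00, 15:30–16:00, 17:00–17:30.
Common window lengths: 30, 30, 30 min; longest is 30.

30 minutes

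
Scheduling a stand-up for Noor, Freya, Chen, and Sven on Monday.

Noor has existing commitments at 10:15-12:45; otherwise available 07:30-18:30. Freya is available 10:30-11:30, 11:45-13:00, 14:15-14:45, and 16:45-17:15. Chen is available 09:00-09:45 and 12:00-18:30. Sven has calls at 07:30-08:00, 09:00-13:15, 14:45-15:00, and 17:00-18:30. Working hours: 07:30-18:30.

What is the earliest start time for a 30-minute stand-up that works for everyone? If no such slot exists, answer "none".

Noor free within 07:30–18:30: 07:30–10:15, 12:45–18:30.
Sven free within 07:30–18:30: 08:00–09:00, 13:15–14:45, 15:00–17:00.
Noor ∩ Freya: 12:45–13:00, 14:15–14:45, 16:45–17:15.
Noor ∩ Freya ∩ Chen: 12:45–13:00, 14:15–14:45, 16:45–17:15.
Noor ∩ Freya ∩ Chen ∩ Sven: 14:15–14:45, 16:45–17:00.
Windows ≥ 30 min: 14:15–14:45.
Earliest such window starts at 14:15.

14:15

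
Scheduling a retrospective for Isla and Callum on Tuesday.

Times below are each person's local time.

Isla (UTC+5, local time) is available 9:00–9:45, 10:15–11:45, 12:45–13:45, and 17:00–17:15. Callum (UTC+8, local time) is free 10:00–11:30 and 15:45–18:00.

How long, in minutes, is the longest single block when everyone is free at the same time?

Isla → UTC: 04:00–04:45, 05:15–06:45, 07:45–08:45, 12:00–12:15.
Callum → UTC: 02:00–03:30, 07:45–10:00.
Isla ∩ Callum: 07:45–08:45.
Single common window of 60 minutes.

60 minutes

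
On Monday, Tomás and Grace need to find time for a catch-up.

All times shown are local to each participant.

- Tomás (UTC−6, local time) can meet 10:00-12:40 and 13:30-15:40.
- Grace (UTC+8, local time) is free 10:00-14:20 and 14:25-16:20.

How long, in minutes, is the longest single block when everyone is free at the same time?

Tomás → UTC: 16:00–18:40, 19:30–21:40.
Grace → UTC: 02:00–06:20, 06:25–08:20.
Tomás ∩ Grace: (none).
No common window.

0 minutes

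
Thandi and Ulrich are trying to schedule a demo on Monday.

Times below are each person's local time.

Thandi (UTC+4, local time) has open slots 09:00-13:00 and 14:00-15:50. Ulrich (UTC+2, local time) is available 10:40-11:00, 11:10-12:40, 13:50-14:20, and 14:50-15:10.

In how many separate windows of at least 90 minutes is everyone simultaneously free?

Thandi → UTC: 05:00–09:00, 10:00–11:50.
Ulrich → UTC: 08:40–09:00, 09:10–10:40, 11:50–12:20, 12:50–13:10.
Thandi ∩ Ulrich: 08:40–09:00, 10:00–10:40.
Windows ≥ 90 min: (none).
That's 0 windows.

0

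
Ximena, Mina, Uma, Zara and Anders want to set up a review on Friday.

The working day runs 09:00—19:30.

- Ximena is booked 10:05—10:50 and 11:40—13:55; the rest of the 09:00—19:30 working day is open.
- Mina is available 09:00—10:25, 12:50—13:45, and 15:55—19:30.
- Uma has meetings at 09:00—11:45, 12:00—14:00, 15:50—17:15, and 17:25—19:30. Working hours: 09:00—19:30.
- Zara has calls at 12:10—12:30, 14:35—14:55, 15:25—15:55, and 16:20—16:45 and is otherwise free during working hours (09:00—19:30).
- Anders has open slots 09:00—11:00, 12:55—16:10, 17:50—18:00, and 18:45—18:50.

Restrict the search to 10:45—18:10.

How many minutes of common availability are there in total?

0 minutes

Ximena free within 09:00–19:30: 09:00–10:05, 10:50–11:40, 13:55–19:30.
Uma free within 09:00–19:30: 11:45–12:00, 14:00–15:50, 17:15–17:25.
Zara free within 09:00–19:30: 09:00–12:10, 12:30–14:35, 14:55–15:25, 15:55–16:20, 16:45–19:30.
Ximena ∩ Mina: 09:00–10:05, 15:55–19:30.
Ximena ∩ Mina ∩ Uma: 17:15–17:25.
Ximena ∩ Mina ∩ Uma ∩ Zara: 17:15–17:25.
Ximena ∩ Mina ∩ Uma ∩ Zara ∩ Anders: (none).
Restricted to 10:45–18:10: (none).
Total common minutes: 0.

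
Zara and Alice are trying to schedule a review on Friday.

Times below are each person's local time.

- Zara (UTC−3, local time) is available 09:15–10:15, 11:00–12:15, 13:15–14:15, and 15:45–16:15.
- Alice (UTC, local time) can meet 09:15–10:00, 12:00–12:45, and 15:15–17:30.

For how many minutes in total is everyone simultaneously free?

Zara → UTC: 12:15–13:15, 14:00–15:15, 16:15–17:15, 18:45–19:15.
Alice → UTC: 09:15–10:00, 12:00–12:45, 15:15–17:30.
Zara ∩ Alice: 12:15–12:45, 16:15–17:15.
Total common minutes: 30 + 60 = 90.

90 minutes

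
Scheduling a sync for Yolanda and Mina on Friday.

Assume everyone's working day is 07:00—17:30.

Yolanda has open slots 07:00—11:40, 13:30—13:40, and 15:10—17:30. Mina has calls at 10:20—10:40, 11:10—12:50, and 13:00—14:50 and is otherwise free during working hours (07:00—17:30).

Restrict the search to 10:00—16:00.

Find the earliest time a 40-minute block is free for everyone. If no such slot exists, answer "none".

Mina free within 07:00–17:30: 07:00–10:20, 10:40–11:10, 12:50–13:00, 14:50–17:30.
Yolanda ∩ Mina: 07:00–10:20, 10:40–11:10, 15:10–17:30.
Restricted to 10:00–16:00: 10:00–10:20, 10:40–11:10, 15:10–16:00.
Windows ≥ 40 min: 15:10–16:00.
Earliest such window starts at 15:10.

15:10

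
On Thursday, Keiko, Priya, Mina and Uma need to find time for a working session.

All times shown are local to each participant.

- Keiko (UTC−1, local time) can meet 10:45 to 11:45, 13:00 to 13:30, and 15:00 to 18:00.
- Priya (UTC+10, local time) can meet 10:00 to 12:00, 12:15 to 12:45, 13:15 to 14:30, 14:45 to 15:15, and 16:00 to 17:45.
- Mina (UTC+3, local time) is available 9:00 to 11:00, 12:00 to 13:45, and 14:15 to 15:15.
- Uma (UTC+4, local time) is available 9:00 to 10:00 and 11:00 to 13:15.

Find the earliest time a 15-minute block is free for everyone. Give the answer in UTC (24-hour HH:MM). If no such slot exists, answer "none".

Keiko → UTC: 11:45–12:45, 14:00–14:30, 16:00–19:00.
Priya → UTC: 00:00–02:00, 02:15–02:45, 03:15–04:30, 04:45–05:15, 06:00–07:45.
Mina → UTC: 06:00–08:00, 09:00–10:45, 11:15–12:15.
Uma → UTC: 05:00–06:00, 07:00–09:15.
Keiko ∩ Priya: (none).
Keiko ∩ Priya ∩ Mina: (none).
Keiko ∩ Priya ∩ Mina ∩ Uma: (none).
Windows ≥ 15 min: (none).

none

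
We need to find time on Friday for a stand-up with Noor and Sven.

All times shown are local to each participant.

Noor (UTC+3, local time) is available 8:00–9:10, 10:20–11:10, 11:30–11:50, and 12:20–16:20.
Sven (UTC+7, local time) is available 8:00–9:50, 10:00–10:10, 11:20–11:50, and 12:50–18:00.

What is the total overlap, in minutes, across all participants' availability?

Noor → UTC: 05:00–06:10, 07:20–08:10, 08:30–08:50, 09:20–13:20.
Sven → UTC: 01:00–02:50, 03:00–03:10, 04:20–04:50, 05:50–11:00.
Noor ∩ Sven: 05:50–06:10, 07:20–08:10, 08:30–08:50, 09:20–11:00.
Total common minutes: 20 + 50 + 20 + 100 = 190.

190 minutes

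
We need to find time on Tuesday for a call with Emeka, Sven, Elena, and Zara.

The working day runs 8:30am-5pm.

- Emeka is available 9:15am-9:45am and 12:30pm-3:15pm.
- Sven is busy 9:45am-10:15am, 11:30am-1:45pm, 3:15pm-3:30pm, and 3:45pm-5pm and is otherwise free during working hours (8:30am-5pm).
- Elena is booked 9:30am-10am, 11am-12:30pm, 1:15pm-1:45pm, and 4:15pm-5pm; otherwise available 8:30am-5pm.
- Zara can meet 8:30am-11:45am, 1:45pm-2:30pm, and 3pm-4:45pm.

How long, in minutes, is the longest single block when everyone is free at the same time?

Sven free within 08:30–17:00: 08:30–09:45, 10:15–11:30, 13:45–15:15, 15:30–15:45.
Elena free within 08:30–17:00: 08:30–09:30, 10:00–11:00, 12:30–13:15, 13:45–16:15.
Emeka ∩ Sven: 09:15–09:45, 13:45–15:15.
Emeka ∩ Sven ∩ Elena: 09:15–09:30, 13:45–15:15.
Emeka ∩ Sven ∩ Elena ∩ Zara: 09:15–09:30, 13:45–14:30, 15:00–15:15.
Common window lengths: 15, 45, 15 min; longest is 45.

45 minutes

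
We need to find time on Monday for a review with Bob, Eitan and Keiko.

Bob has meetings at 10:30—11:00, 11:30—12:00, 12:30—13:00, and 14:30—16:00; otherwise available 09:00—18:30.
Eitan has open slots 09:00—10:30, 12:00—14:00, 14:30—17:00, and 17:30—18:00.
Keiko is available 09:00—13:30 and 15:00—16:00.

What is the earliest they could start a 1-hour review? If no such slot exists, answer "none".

Bob free within 09:00–18:30: 09:00–10:30, 11:00–11:30, 12:00–12:30, 13:00–14:30, 16:00–18:30.
Bob ∩ Eitan: 09:00–10:30, 12:00–12:30, 13:00–14:00, 16:00–17:00, 17:30–18:00.
Bob ∩ Eitan ∩ Keiko: 09:00–10:30, 12:00–12:30, 13:00–13:30.
Windows ≥ 60 min: 09:00–10:30.
Earliest such window starts at 09:00.

09:00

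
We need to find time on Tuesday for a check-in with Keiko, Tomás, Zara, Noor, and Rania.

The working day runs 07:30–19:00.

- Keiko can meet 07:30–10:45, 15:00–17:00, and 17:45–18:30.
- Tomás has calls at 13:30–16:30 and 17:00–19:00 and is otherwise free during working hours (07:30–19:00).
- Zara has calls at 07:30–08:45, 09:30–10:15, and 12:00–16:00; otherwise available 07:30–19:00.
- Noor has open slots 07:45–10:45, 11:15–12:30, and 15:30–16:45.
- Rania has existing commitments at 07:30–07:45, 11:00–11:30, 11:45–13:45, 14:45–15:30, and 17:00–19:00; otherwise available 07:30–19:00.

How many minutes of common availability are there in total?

90 minutes

Tomás free within 07:30–19:00: 07:30–13:30, 16:30–17:00.
Zara free within 07:30–19:00: 08:45–09:30, 10:15–12:00, 16:00–19:00.
Rania free within 07:30–19:00: 07:45–11:00, 11:30–11:45, 13:45–14:45, 15:30–17:00.
Keiko ∩ Tomás: 07:30–10:45, 16:30–17:00.
Keiko ∩ Tomás ∩ Zara: 08:45–09:30, 10:15–10:45, 16:30–17:00.
Keiko ∩ Tomás ∩ Zara ∩ Noor: 08:45–09:30, 10:15–10:45, 16:30–16:45.
Keiko ∩ Tomás ∩ Zara ∩ Noor ∩ Rania: 08:45–09:30, 10:15–10:45, 16:30–16:45.
Total common minutes: 45 + 30 + 15 = 90.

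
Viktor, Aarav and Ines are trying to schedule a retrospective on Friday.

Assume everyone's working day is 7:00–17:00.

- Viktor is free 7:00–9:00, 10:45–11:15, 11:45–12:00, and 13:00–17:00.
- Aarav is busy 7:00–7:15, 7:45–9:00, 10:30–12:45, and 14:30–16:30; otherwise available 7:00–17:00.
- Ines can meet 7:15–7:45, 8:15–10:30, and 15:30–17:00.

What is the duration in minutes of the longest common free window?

Aarav free within 07:00–17:00: 07:15–07:45, 09:00–10:30, 12:45–14:30, 16:30–17:00.
Viktor ∩ Aarav: 07:15–07:45, 13:00–14:30, 16:30–17:00.
Viktor ∩ Aarav ∩ Ines: 07:15–07:45, 16:30–17:00.
Common window lengths: 30, 30 min; longest is 30.

30 minutes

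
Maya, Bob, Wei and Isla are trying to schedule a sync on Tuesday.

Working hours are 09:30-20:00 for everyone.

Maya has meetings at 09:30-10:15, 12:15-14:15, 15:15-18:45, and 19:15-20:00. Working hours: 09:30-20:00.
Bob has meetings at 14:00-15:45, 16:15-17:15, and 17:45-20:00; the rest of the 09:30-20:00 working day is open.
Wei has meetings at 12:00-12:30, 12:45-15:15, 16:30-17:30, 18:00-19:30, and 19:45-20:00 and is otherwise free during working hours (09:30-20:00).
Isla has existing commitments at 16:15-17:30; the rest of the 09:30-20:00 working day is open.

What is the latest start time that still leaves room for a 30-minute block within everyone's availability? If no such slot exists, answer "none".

11:30

Maya free within 09:30–20:00: 10:15–12:15, 14:15–15:15, 18:45–19:15.
Bob free within 09:30–20:00: 09:30–14:00, 15:45–16:15, 17:15–17:45.
Wei free within 09:30–20:00: 09:30–12:00, 12:30–12:45, 15:15–16:30, 17:30–18:00, 19:30–19:45.
Isla free within 09:30–20:00: 09:30–16:15, 17:30–20:00.
Maya ∩ Bob: 10:15–12:15.
Maya ∩ Bob ∩ Wei: 10:15–12:00.
Maya ∩ Bob ∩ Wei ∩ Isla: 10:15–12:00.
Windows ≥ 30 min: 10:15–12:00.
Latest start in the last window 10:15–12:00 is 12:00 − 30 min = 11:30.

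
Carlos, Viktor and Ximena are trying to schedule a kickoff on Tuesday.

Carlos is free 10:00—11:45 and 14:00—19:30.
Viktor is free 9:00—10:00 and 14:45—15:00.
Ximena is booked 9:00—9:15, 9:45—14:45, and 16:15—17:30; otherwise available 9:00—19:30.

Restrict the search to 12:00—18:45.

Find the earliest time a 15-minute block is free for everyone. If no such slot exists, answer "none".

14:45

Ximena free within 09:00–19:30: 09:15–09:45, 14:45–16:15, 17:30–19:30.
Carlos ∩ Viktor: 14:45–15:00.
Carlos ∩ Viktor ∩ Ximena: 14:45–15:00.
Restricted to 12:00–18:45: 14:45–15:00.
Windows ≥ 15 min: 14:45–15:00.
Earliest such window starts at 14:45.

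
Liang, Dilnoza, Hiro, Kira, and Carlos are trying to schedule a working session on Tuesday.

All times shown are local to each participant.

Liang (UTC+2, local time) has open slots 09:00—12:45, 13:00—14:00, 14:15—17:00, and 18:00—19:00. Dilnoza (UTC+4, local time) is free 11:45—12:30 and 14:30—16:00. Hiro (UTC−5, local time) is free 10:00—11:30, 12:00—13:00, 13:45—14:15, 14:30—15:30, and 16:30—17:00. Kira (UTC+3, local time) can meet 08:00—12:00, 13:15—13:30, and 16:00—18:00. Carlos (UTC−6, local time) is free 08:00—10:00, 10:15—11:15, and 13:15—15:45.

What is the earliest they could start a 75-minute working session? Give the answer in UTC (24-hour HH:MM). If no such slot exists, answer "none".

none

Liang → UTC: 07:00–10:45, 11:00–12:00, 12:15–15:00, 16:00–17:00.
Dilnoza → UTC: 07:45–08:30, 10:30–12:00.
Hiro → UTC: 15:00–16:30, 17:00–18:00, 18:45–19:15, 19:30–20:30, 21:30–22:00.
Kira → UTC: 05:00–09:00, 10:15–10:30, 13:00–15:00.
Carlos → UTC: 14:00–16:00, 16:15–17:15, 19:15–21:45.
Liang ∩ Dilnoza: 07:45–08:30, 10:30–10:45, 11:00–12:00.
Liang ∩ Dilnoza ∩ Hiro: (none).
Liang ∩ Dilnoza ∩ Hiro ∩ Kira: (none).
Liang ∩ Dilnoza ∩ Hiro ∩ Kira ∩ Carlos: (none).
Windows ≥ 75 min: (none).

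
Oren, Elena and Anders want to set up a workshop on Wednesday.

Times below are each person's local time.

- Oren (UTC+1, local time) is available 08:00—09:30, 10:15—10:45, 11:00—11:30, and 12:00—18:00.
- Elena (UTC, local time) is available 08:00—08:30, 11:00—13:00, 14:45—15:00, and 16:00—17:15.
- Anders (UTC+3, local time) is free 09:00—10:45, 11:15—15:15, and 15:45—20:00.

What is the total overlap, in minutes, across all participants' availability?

Oren → UTC: 07:00–08:30, 09:15–09:45, 10:00–10:30, 11:00–17:00.
Elena → UTC: 08:00–08:30, 11:00–13:00, 14:45–15:00, 16:00–17:15.
Anders → UTC: 06:00–07:45, 08:15–12:15, 12:45–17:00.
Oren ∩ Elena: 08:00–08:30, 11:00–13:00, 14:45–15:00, 16:00–17:00.
Oren ∩ Elena ∩ Anders: 08:15–08:30, 11:00–12:15, 12:45–13:00, 14:45–15:00, 16:00–17:00.
Total common minutes: 15 + 75 + 15 + 15 + 60 = 180.

180 minutes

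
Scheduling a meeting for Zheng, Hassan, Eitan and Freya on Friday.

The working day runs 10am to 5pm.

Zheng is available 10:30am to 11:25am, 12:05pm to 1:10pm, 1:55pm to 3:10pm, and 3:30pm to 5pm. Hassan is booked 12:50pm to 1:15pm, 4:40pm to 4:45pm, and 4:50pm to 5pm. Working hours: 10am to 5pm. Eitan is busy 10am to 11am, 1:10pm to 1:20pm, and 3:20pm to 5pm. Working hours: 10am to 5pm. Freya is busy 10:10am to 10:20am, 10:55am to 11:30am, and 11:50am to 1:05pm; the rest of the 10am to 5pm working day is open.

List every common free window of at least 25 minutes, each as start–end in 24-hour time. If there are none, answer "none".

13:55–15:10

Hassan free within 10:00–17:00: 10:00–12:50, 13:15–16:40, 16:45–16:50.
Eitan free within 10:00–17:00: 11:00–13:10, 13:20–15:20.
Freya free within 10:00–17:00: 10:00–10:10, 10:20–10:55, 11:30–11:50, 13:05–17:00.
Zheng ∩ Hassan: 10:30–11:25, 12:05–12:50, 13:55–15:10, 15:30–16:40, 16:45–16:50.
Zheng ∩ Hassan ∩ Eitan: 11:00–11:25, 12:05–12:50, 13:55–15:10.
Zheng ∩ Hassan ∩ Eitan ∩ Freya: 13:55–15:10.
Windows ≥ 25 min: 13:55–15:10.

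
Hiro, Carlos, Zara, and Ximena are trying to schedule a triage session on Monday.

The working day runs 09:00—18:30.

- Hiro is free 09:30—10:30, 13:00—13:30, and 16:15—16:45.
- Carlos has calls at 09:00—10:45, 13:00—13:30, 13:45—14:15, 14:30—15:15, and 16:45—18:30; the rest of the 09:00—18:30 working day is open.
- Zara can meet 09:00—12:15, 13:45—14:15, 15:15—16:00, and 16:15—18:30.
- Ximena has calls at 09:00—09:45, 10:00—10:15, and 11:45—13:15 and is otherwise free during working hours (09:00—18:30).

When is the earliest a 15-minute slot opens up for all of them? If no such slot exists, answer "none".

16:15

Carlos free within 09:00–18:30: 10:45–13:00, 13:30–13:45, 14:15–14:30, 15:15–16:45.
Ximena free within 09:00–18:30: 09:45–10:00, 10:15–11:45, 13:15–18:30.
Hiro ∩ Carlos: 16:15–16:45.
Hiro ∩ Carlos ∩ Zara: 16:15–16:45.
Hiro ∩ Carlos ∩ Zara ∩ Ximena: 16:15–16:45.
Windows ≥ 15 min: 16:15–16:45.
Earliest such window starts at 16:15.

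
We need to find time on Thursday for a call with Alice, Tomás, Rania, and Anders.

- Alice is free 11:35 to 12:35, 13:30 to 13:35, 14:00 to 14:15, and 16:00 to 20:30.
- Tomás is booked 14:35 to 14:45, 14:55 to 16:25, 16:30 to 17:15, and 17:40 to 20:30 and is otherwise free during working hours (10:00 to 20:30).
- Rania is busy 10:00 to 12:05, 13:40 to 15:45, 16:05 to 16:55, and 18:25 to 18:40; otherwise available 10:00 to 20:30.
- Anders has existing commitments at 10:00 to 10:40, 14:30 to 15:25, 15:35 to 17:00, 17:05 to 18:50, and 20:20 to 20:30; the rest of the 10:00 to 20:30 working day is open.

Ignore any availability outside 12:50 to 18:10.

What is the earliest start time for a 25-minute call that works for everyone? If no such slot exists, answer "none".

none

Tomás free within 10:00–20:30: 10:00–14:35, 14:45–14:55, 16:25–16:30, 17:15–17:40.
Rania free within 10:00–20:30: 12:05–13:40, 15:45–16:05, 16:55–18:25, 18:40–20:30.
Anders free within 10:00–20:30: 10:40–14:30, 15:25–15:35, 17:00–17:05, 18:50–20:20.
Alice ∩ Tomás: 11:35–12:35, 13:30–13:35, 14:00–14:15, 16:25–16:30, 17:15–17:40.
Alice ∩ Tomás ∩ Rania: 12:05–12:35, 13:30–13:35, 17:15–17:40.
Alice ∩ Tomás ∩ Rania ∩ Anders: 12:05–12:35, 13:30–13:35.
Restricted to 12:50–18:10: 13:30–13:35.
Windows ≥ 25 min: (none).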